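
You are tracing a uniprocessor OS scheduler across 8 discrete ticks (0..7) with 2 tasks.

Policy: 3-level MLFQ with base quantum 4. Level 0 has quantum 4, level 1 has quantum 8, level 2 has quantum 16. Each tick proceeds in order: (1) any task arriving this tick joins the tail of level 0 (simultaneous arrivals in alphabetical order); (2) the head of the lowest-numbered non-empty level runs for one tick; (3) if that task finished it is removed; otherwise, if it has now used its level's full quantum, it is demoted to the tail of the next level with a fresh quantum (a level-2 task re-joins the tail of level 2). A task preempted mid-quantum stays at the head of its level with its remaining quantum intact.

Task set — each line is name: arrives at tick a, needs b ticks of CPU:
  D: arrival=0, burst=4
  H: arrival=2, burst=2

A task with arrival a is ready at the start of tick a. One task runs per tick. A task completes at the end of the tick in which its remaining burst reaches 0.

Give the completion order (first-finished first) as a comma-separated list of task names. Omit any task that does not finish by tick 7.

t=0: L0/L1/L2 = D/-/- → run D
t=1: L0/L1/L2 = D/-/- → run D
t=2: L0/L1/L2 = DH/-/- → run D
t=3: L0/L1/L2 = DH/-/- → run D
t=4: L0/L1/L2 = H/-/- → run H
t=5: L0/L1/L2 = H/-/- → run H
t=6: (idle)
t=7: (idle)

completion order = D, H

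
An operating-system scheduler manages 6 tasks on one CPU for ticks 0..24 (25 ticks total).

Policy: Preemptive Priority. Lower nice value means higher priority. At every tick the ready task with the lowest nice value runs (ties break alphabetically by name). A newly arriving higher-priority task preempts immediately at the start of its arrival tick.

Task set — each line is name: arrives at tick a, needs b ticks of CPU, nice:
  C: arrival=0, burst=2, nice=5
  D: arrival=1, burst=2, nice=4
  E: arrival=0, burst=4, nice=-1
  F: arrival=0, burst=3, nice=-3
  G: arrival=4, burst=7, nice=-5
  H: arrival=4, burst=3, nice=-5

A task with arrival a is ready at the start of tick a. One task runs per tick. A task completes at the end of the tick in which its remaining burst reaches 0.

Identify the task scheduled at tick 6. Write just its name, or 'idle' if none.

running at tick 6 = G

t=0: ready={C,E,F} → run F
t=1: ready={C,D,E,F} → run F
t=2: ready={C,D,E,F} → run F
t=3: ready={C,D,E} → run E
t=4: ready={C,D,E,G,H} → run G
t=5: ready={C,D,E,G,H} → run G
t=6: ready={C,D,E,G,H} → run G
t=7: ready={C,D,E,G,H} → run G
t=8: ready={C,D,E,G,H} → run G
t=9: ready={C,D,E,G,H} → run G
t=10: ready={C,D,E,G,H} → run G
t=11: ready={C,D,E,H} → run H
t=12: ready={C,D,E,H} → run H
t=13: ready={C,D,E,H} → run H
t=14: ready={C,D,E} → run E
t=15: ready={C,D,E} → run E
t=16: ready={C,D,E} → run E
t=17: ready={C,D} → run D
t=18: ready={C,D} → run D
t=19: ready={C} → run C
t=20: ready={C} → run C
t=21: (idle)
t=22: (idle)
t=23: (idle)
t=24: (idle)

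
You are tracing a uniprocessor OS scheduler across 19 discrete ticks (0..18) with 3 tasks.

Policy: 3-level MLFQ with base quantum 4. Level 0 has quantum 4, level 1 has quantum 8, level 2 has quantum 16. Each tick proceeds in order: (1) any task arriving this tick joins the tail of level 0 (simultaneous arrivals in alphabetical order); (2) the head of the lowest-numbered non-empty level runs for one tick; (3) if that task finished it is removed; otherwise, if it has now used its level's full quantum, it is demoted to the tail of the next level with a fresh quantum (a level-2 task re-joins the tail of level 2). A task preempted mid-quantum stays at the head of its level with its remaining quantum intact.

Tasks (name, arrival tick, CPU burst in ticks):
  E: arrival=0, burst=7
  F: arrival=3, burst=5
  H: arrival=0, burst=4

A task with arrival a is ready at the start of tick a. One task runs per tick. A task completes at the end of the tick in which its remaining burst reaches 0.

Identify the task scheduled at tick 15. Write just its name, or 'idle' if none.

t=0: L0/L1/L2 = EH/-/- → run E
t=1: L0/L1/L2 = EH/-/- → run E
t=2: L0/L1/L2 = EH/-/- → run E
t=3: L0/L1/L2 = EHF/-/- → run E
t=4: L0/L1/L2 = HF/E/- → run H
t=5: L0/L1/L2 = HF/E/- → run H
t=6: L0/L1/L2 = HF/E/- → run H
t=7: L0/L1/L2 = HF/E/- → run H
t=8: L0/L1/L2 = F/E/- → run F
t=9: L0/L1/L2 = F/E/- → run F
t=10: L0/L1/L2 = F/E/- → run F
t=11: L0/L1/L2 = F/E/- → run F
t=12: L0/L1/L2 = -/EF/- → run E
t=13: L0/L1/L2 = -/EF/- → run E
t=14: L0/L1/L2 = -/EF/- → run E
t=15: L0/L1/L2 = -/F/- → run F
t=16: (idle)
t=17: (idle)
t=18: (idle)

running at tick 15 = F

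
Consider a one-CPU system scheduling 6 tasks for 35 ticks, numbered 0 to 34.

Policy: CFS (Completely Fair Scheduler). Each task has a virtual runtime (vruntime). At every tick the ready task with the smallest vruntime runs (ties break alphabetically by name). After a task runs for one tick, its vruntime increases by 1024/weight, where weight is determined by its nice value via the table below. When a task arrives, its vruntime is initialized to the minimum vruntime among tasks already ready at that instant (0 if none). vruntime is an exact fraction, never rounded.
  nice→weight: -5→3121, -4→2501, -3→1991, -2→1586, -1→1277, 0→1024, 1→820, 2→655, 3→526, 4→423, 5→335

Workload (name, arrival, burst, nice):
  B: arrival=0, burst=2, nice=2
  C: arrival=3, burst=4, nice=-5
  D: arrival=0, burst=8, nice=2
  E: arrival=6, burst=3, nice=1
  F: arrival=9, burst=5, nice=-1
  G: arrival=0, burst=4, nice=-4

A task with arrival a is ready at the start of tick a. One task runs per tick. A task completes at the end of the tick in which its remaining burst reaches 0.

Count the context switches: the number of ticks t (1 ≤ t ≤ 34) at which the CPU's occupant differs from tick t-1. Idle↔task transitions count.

t=0: vr[B=0 D=0 G=0] → run B
t=1: vr[B=1024/655 D=0 G=0] → run D
t=2: vr[B=1024/655 D=1024/655 G=0] → run G
t=3: vr[B=1024/655 C=1024/2501 D=1024/655 G=1024/2501] → run C
t=4: vr[B=1024/655 C=5756928/7805621 D=1024/655 G=1024/2501] → run G
t=5: vr[B=1024/655 C=5756928/7805621 D=1024/655 G=2048/2501] → run C
t=6: vr[B=1024/655 C=8317952/7805621 D=1024/655 E=2048/2501 G=2048/2501] → run E
t=7: vr[B=1024/655 C=8317952/7805621 D=1024/655 E=25856/12505 G=2048/2501] → run G
t=8: vr[B=1024/655 C=8317952/7805621 D=1024/655 E=25856/12505 G=3072/2501] → run C
t=9: vr[B=1024/655 C=10878976/7805621 D=1024/655 E=25856/12505 F=3072/2501 G=3072/2501] → run F
t=10: vr[B=1024/655 C=10878976/7805621 D=1024/655 E=25856/12505 F=6483968/3193777 G=3072/2501] → run G
t=11: vr[B=1024/655 C=10878976/7805621 D=1024/655 E=25856/12505 F=6483968/3193777] → run C
t=12: vr[B=1024/655 D=1024/655 E=25856/12505 F=6483968/3193777] → run B
t=13: vr[D=1024/655 E=25856/12505 F=6483968/3193777] → run D
t=14: vr[D=2048/655 E=25856/12505 F=6483968/3193777] → run F
t=15: vr[D=2048/655 E=25856/12505 F=9044992/3193777] → run E
t=16: vr[D=2048/655 E=41472/12505 F=9044992/3193777] → run F
t=17: vr[D=2048/655 E=41472/12505 F=11606016/3193777] → run D
t=18: vr[D=3072/655 E=41472/12505 F=11606016/3193777] → run E
t=19: vr[D=3072/655 F=11606016/3193777] → run F
t=20: vr[D=3072/655 F=14167040/3193777] → run F
t=21: vr[D=3072/655] → run D
t=22: vr[D=4096/655] → run D
t=23: vr[D=1024/131] → run D
t=24: vr[D=6144/655] → run D
t=25: vr[D=7168/655] → run D
t=26: (idle)
t=27: (idle)
t=28: (idle)
t=29: (idle)
t=30: (idle)
t=31: (idle)
t=32: (idle)
t=33: (idle)
t=34: (idle)

context switches = 21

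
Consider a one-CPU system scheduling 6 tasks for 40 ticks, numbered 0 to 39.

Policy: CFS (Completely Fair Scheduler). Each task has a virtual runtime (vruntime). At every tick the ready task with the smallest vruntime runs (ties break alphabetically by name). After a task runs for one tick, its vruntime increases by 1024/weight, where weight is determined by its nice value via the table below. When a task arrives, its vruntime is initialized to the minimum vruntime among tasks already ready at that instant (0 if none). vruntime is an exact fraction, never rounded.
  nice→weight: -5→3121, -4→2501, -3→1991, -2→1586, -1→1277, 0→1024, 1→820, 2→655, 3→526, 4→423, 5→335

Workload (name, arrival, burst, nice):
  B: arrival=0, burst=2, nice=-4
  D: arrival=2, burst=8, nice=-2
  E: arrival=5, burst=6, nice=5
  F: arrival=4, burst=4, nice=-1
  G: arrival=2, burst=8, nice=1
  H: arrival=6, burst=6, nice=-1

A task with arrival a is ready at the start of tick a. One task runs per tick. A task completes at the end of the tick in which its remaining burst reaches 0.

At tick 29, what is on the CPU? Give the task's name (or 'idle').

running at tick 29 = G

t=0: vr[B=0] → run B
t=1: vr[B=1024/2501] → run B
t=2: vr[D=0 G=0] → run D
t=3: vr[D=512/793 G=0] → run G
t=4: vr[D=512/793 F=512/793 G=256/205] → run D
t=5: vr[D=1024/793 E=512/793 F=512/793 G=256/205] → run E
t=6: vr[D=1024/793 E=983552/265655 F=512/793 G=256/205 H=512/793] → run F
t=7: vr[D=1024/793 E=983552/265655 F=1465856/1012661 G=256/205 H=512/793] → run H
t=8: vr[D=1024/793 E=983552/265655 F=1465856/1012661 G=256/205 H=1465856/1012661] → run G
t=9: vr[D=1024/793 E=983552/265655 F=1465856/1012661 G=512/205 H=1465856/1012661] → run D
t=10: vr[D=1536/793 E=983552/265655 F=1465856/1012661 G=512/205 H=1465856/1012661] → run F
t=11: vr[D=1536/793 E=983552/265655 F=2277888/1012661 G=512/205 H=1465856/1012661] → run H
t=12: vr[D=1536/793 E=983552/265655 F=2277888/1012661 G=512/205 H=2277888/1012661] → run D
t=13: vr[D=2048/793 E=983552/265655 F=2277888/1012661 G=512/205 H=2277888/1012661] → run F
t=14: vr[D=2048/793 E=983552/265655 F=3089920/1012661 G=512/205 H=2277888/1012661] → run H
t=15: vr[D=2048/793 E=983552/265655 F=3089920/1012661 G=512/205 H=3089920/1012661] → run G
t=16: vr[D=2048/793 E=983552/265655 F=3089920/1012661 G=768/205 H=3089920/1012661] → run D
t=17: vr[D=2560/793 E=983552/265655 F=3089920/1012661 G=768/205 H=3089920/1012661] → run F
t=18: vr[D=2560/793 E=983552/265655 G=768/205 H=3089920/1012661] → run H
t=19: vr[D=2560/793 E=983552/265655 G=768/205 H=3901952/1012661] → run D
t=20: vr[D=3072/793 E=983552/265655 G=768/205 H=3901952/1012661] → run E
t=21: vr[D=3072/793 E=1795584/265655 G=768/205 H=3901952/1012661] → run G
t=22: vr[D=3072/793 E=1795584/265655 G=1024/205 H=3901952/1012661] → run H
t=23: vr[D=3072/793 E=1795584/265655 G=1024/205 H=4713984/1012661] → run D
t=24: vr[D=3584/793 E=1795584/265655 G=1024/205 H=4713984/1012661] → run D
t=25: vr[E=1795584/265655 G=1024/205 H=4713984/1012661] → run H
t=26: vr[E=1795584/265655 G=1024/205] → run G
t=27: vr[E=1795584/265655 G=256/41] → run G
t=28: vr[E=1795584/265655 G=1536/205] → run E
t=29: vr[E=2607616/265655 G=1536/205] → run G
t=30: vr[E=2607616/265655 G=1792/205] → run G
t=31: vr[E=2607616/265655] → run E
t=32: vr[E=3419648/265655] → run E
t=33: vr[E=846336/53131] → run E
t=34: (idle)
t=35: (idle)
t=36: (idle)
t=37: (idle)
t=38: (idle)
t=39: (idle)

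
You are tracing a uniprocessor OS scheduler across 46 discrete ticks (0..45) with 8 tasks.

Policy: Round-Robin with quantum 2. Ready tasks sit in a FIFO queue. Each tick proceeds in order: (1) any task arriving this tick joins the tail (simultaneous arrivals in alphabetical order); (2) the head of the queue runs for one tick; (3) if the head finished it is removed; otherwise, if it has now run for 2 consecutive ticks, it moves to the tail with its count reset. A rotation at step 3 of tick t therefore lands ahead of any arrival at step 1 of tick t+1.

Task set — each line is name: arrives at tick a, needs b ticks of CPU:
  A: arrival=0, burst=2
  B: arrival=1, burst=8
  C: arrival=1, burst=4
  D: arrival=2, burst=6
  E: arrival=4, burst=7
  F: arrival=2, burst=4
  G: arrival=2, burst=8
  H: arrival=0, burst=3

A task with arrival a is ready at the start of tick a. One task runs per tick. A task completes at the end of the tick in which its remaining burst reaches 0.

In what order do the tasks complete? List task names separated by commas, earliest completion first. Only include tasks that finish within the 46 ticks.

t=0: queue=[A,H] q_used=0 → run A
t=1: queue=[A,H,B,C] q_used=1 → run A
t=2: queue=[H,B,C,D,F,G] q_used=0 → run H
t=3: queue=[H,B,C,D,F,G] q_used=1 → run H
t=4: queue=[B,C,D,F,G,H,E] q_used=0 → run B
t=5: queue=[B,C,D,F,G,H,E] q_used=1 → run B
t=6: queue=[C,D,F,G,H,E,B] q_used=0 → run C
t=7: queue=[C,D,F,G,H,E,B] q_used=1 → run C
t=8: queue=[D,F,G,H,E,B,C] q_used=0 → run D
t=9: queue=[D,F,G,H,E,B,C] q_used=1 → run D
t=10: queue=[F,G,H,E,B,C,D] q_used=0 → run F
t=11: queue=[F,G,H,E,B,C,D] q_used=1 → run F
t=12: queue=[G,H,E,B,C,D,F] q_used=0 → run G
t=13: queue=[G,H,E,B,C,D,F] q_used=1 → run G
t=14: queue=[H,E,B,C,D,F,G] q_used=0 → run H
t=15: queue=[E,B,C,D,F,G] q_used=0 → run E
t=16: queue=[E,B,C,D,F,G] q_used=1 → run E
t=17: queue=[B,C,D,F,G,E] q_used=0 → run B
t=18: queue=[B,C,D,F,G,E] q_used=1 → run B
t=19: queue=[C,D,F,G,E,B] q_used=0 → run C
t=20: queue=[C,D,F,G,E,B] q_used=1 → run C
t=21: queue=[D,F,G,E,B] q_used=0 → run D
t=22: queue=[D,F,G,E,B] q_used=1 → run D
t=23: queue=[F,G,E,B,D] q_used=0 → run F
t=24: queue=[F,G,E,B,D] q_used=1 → run F
t=25: queue=[G,E,B,D] q_used=0 → run G
t=26: queue=[G,E,B,D] q_used=1 → run G
t=27: queue=[E,B,D,G] q_used=0 → run E
t=28: queue=[E,B,D,G] q_used=1 → run E
t=29: queue=[B,D,G,E] q_used=0 → run B
t=30: queue=[B,D,G,E] q_used=1 → run B
t=31: queue=[D,G,E,B] q_used=0 → run D
t=32: queue=[D,G,E,B] q_used=1 → run D
t=33: queue=[G,E,B] q_used=0 → run G
t=34: queue=[G,E,B] q_used=1 → run G
t=35: queue=[E,B,G] q_used=0 → run E
t=36: queue=[E,B,G] q_used=1 → run E
t=37: queue=[B,G,E] q_used=0 → run B
t=38: queue=[B,G,E] q_used=1 → run B
t=39: queue=[G,E] q_used=0 → run G
t=40: queue=[G,E] q_used=1 → run G
t=41: queue=[E] q_used=0 → run E
t=42: (idle)
t=43: (idle)
t=44: (idle)
t=45: (idle)

completion order = A, H, C, F, D, B, G, E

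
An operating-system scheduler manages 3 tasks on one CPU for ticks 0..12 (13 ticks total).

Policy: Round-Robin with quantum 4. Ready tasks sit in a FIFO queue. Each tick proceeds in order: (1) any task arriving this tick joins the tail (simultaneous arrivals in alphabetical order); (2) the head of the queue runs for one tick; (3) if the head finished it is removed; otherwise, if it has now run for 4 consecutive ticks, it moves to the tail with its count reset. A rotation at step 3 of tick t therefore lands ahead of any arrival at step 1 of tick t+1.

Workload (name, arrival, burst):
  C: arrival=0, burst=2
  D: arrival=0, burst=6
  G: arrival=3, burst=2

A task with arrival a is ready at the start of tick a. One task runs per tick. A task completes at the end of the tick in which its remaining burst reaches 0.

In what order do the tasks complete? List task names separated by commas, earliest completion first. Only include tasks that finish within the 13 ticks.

t=0: queue=[C,D] q_used=0 → run C
t=1: queue=[C,D] q_used=1 → run C
t=2: queue=[D] q_used=0 → run D
t=3: queue=[D,G] q_used=1 → run D
t=4: queue=[D,G] q_used=2 → run D
t=5: queue=[D,G] q_used=3 → run D
t=6: queue=[G,D] q_used=0 → run G
t=7: queue=[G,D] q_used=1 → run G
t=8: queue=[D] q_used=0 → run D
t=9: queue=[D] q_used=1 → run D
t=10: (idle)
t=11: (idle)
t=12: (idle)

completion order = C, G, D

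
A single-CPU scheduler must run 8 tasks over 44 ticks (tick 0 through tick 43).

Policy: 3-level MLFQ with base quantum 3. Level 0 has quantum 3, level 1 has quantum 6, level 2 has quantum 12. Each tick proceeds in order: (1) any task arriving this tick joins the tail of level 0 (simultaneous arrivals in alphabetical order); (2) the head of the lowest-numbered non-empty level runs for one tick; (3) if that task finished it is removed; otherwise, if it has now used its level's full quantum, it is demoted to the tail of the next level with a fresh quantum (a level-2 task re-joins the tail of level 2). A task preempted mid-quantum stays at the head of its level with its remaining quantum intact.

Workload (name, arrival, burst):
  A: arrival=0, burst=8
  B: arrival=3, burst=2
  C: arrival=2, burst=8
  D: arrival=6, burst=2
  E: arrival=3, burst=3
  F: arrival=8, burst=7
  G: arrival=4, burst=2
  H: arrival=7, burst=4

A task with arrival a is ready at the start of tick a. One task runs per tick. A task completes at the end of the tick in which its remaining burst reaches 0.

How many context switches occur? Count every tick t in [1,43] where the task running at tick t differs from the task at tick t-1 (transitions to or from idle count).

context switches = 12

t=0: L0/L1/L2 = A/-/- → run A
t=1: L0/L1/L2 = A/-/- → run A
t=2: L0/L1/L2 = AC/-/- → run A
t=3: L0/L1/L2 = CBE/A/- → run C
t=4: L0/L1/L2 = CBEG/A/- → run C
t=5: L0/L1/L2 = CBEG/A/- → run C
t=6: L0/L1/L2 = BEGD/AC/- → run B
t=7: L0/L1/L2 = BEGDH/AC/- → run B
t=8: L0/L1/L2 = EGDHF/AC/- → run E
t=9: L0/L1/L2 = EGDHF/AC/- → run E
t=10: L0/L1/L2 = EGDHF/AC/- → run E
t=11: L0/L1/L2 = GDHF/AC/- → run G
t=12: L0/L1/L2 = GDHF/AC/- → run G
t=13: L0/L1/L2 = DHF/AC/- → run D
t=14: L0/L1/L2 = DHF/AC/- → run D
t=15: L0/L1/L2 = HF/AC/- → run H
t=16: L0/L1/L2 = HF/AC/- → run H
t=17: L0/L1/L2 = HF/AC/- → run H
t=18: L0/L1/L2 = F/ACH/- → run F
t=19: L0/L1/L2 = F/ACH/- → run F
t=20: L0/L1/L2 = F/ACH/- → run F
t=21: L0/L1/L2 = -/ACHF/- → run A
t=22: L0/L1/L2 = -/ACHF/- → run A
t=23: L0/L1/L2 = -/ACHF/- → run A
t=24: L0/L1/L2 = -/ACHF/- → run A
t=25: L0/L1/L2 = -/ACHF/- → run A
t=26: L0/L1/L2 = -/CHF/- → run C
t=27: L0/L1/L2 = -/CHF/- → run C
t=28: L0/L1/L2 = -/CHF/- → run C
t=29: L0/L1/L2 = -/CHF/- → run C
t=30: L0/L1/L2 = -/CHF/- → run C
t=31: L0/L1/L2 = -/HF/- → run H
t=32: L0/L1/L2 = -/F/- → run F
t=33: L0/L1/L2 = -/F/- → run F
t=34: L0/L1/L2 = -/F/- → run F
t=35: L0/L1/L2 = -/F/- → run F
t=36: (idle)
t=37: (idle)
t=38: (idle)
t=39: (idle)
t=40: (idle)
t=41: (idle)
t=42: (idle)
t=43: (idle)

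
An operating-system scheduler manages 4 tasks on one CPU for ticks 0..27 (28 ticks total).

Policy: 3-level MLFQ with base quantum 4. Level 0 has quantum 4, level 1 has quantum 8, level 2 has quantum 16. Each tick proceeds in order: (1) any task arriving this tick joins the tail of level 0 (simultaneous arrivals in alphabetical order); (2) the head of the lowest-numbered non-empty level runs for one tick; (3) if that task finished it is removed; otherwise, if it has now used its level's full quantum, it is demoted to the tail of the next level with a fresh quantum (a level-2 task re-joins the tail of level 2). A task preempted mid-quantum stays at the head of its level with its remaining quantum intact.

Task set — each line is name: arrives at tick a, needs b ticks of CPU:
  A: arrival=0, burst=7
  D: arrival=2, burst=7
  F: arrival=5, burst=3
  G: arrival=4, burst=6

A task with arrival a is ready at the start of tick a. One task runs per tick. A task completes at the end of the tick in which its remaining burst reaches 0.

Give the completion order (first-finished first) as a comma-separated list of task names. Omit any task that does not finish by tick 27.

completion order = F, A, D, G

t=0: L0/L1/L2 = A/-/- → run A
t=1: L0/L1/L2 = A/-/- → run A
t=2: L0/L1/L2 = AD/-/- → run A
t=3: L0/L1/L2 = AD/-/- → run A
t=4: L0/L1/L2 = DG/A/- → run D
t=5: L0/L1/L2 = DGF/A/- → run D
t=6: L0/L1/L2 = DGF/A/- → run D
t=7: L0/L1/L2 = DGF/A/- → run D
t=8: L0/L1/L2 = GF/AD/- → run G
t=9: L0/L1/L2 = GF/AD/- → run G
t=10: L0/L1/L2 = GF/AD/- → run G
t=11: L0/L1/L2 = GF/AD/- → run G
t=12: L0/L1/L2 = F/ADG/- → run F
t=13: L0/L1/L2 = F/ADG/- → run F
t=14: L0/L1/L2 = F/ADG/- → run F
t=15: L0/L1/L2 = -/ADG/- → run A
t=16: L0/L1/L2 = -/ADG/- → run A
t=17: L0/L1/L2 = -/ADG/- → run A
t=18: L0/L1/L2 = -/DG/- → run D
t=19: L0/L1/L2 = -/DG/- → run D
t=20: L0/L1/L2 = -/DG/- → run D
t=21: L0/L1/L2 = -/G/- → run G
t=22: L0/L1/L2 = -/G/- → run G
t=23: (idle)
t=24: (idle)
t=25: (idle)
t=26: (idle)
t=27: (idle)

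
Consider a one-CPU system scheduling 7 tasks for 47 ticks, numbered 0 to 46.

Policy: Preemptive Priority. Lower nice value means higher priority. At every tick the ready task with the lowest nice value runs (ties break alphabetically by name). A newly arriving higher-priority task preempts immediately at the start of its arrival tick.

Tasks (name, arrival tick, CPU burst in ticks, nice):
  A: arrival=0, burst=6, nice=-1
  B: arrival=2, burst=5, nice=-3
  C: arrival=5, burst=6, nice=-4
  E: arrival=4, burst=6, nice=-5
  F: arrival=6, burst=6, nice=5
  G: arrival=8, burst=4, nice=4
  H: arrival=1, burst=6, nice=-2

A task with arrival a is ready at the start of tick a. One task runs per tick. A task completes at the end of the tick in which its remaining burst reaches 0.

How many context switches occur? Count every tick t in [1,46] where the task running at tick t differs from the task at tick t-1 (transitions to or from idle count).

t=0: ready={A} → run A
t=1: ready={A,H} → run H
t=2: ready={A,B,H} → run B
t=3: ready={A,B,H} → run B
t=4: ready={A,B,E,H} → run E
t=5: ready={A,B,C,E,H} → run E
t=6: ready={A,B,C,E,F,H} → run E
t=7: ready={A,B,C,E,F,H} → run E
t=8: ready={A,B,C,E,F,G,H} → run E
t=9: ready={A,B,C,E,F,G,H} → run E
t=10: ready={A,B,C,F,G,H} → run C
t=11: ready={A,B,C,F,G,H} → run C
t=12: ready={A,B,C,F,G,H} → run C
t=13: ready={A,B,C,F,G,H} → run C
t=14: ready={A,B,C,F,G,H} → run C
t=15: ready={A,B,C,F,G,H} → run C
t=16: ready={A,B,F,G,H} → run B
t=17: ready={A,B,F,G,H} → run B
t=18: ready={A,B,F,G,H} → run B
t=19: ready={A,F,G,H} → run H
t=20: ready={A,F,G,H} → run H
t=21: ready={A,F,G,H} → run H
t=22: ready={A,F,G,H} → run H
t=23: ready={A,F,G,H} → run H
t=24: ready={A,F,G} → run A
t=25: ready={A,F,G} → run A
t=26: ready={A,F,G} → run A
t=27: ready={A,F,G} → run A
t=28: ready={A,F,G} → run A
t=29: ready={F,G} → run G
t=30: ready={F,G} → run G
t=31: ready={F,G} → run G
t=32: ready={F,G} → run G
t=33: ready={F} → run F
t=34: ready={F} → run F
t=35: ready={F} → run F
t=36: ready={F} → run F
t=37: ready={F} → run F
t=38: ready={F} → run F
t=39: (idle)
t=40: (idle)
t=41: (idle)
t=42: (idle)
t=43: (idle)
t=44: (idle)
t=45: (idle)
t=46: (idle)

context switches = 10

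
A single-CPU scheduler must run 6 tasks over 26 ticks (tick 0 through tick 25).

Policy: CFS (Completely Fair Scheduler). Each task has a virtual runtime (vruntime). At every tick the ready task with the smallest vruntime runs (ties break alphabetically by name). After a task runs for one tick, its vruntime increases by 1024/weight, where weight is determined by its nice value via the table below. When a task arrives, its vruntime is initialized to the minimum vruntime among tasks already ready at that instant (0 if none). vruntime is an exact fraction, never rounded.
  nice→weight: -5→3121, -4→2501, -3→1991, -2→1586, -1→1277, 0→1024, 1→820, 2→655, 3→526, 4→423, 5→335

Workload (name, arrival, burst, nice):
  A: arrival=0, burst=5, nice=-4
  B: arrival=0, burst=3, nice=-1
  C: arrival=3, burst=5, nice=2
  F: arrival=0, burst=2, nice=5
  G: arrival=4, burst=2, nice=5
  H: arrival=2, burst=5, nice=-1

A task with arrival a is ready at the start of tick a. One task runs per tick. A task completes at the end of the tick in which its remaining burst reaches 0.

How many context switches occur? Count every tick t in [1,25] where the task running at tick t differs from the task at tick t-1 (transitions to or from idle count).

context switches = 20

t=0: vr[A=0 B=0 F=0] → run A
t=1: vr[A=1024/2501 B=0 F=0] → run B
t=2: vr[A=1024/2501 B=1024/1277 F=0 H=0] → run F
t=3: vr[A=1024/2501 B=1024/1277 C=0 F=1024/335 H=0] → run C
t=4: vr[A=1024/2501 B=1024/1277 C=1024/655 F=1024/335 G=0 H=0] → run G
t=5: vr[A=1024/2501 B=1024/1277 C=1024/655 F=1024/335 G=1024/335 H=0] → run H
t=6: vr[A=1024/2501 B=1024/1277 C=1024/655 F=1024/335 G=1024/335 H=1024/1277] → run A
t=7: vr[A=2048/2501 B=1024/1277 C=1024/655 F=1024/335 G=1024/335 H=1024/1277] → run B
t=8: vr[A=2048/2501 B=2048/1277 C=1024/655 F=1024/335 G=1024/335 H=1024/1277] → run H
t=9: vr[A=2048/2501 B=2048/1277 C=1024/655 F=1024/335 G=1024/335 H=2048/1277] → run A
t=10: vr[A=3072/2501 B=2048/1277 C=1024/655 F=1024/335 G=1024/335 H=2048/1277] → run A
t=11: vr[A=4096/2501 B=2048/1277 C=1024/655 F=1024/335 G=1024/335 H=2048/1277] → run C
t=12: vr[A=4096/2501 B=2048/1277 C=2048/655 F=1024/335 G=1024/335 H=2048/1277] → run B
t=13: vr[A=4096/2501 C=2048/655 F=1024/335 G=1024/335 H=2048/1277] → run H
t=14: vr[A=4096/2501 C=2048/655 F=1024/335 G=1024/335 H=3072/1277] → run A
t=15: vr[C=2048/655 F=1024/335 G=1024/335 H=3072/1277] → run H
t=16: vr[C=2048/655 F=1024/335 G=1024/335 H=4096/1277] → run F
t=17: vr[C=2048/655 G=1024/335 H=4096/1277] → run G
t=18: vr[C=2048/655 H=4096/1277] → run C
t=19: vr[C=3072/655 H=4096/1277] → run H
t=20: vr[C=3072/655] → run C
t=21: vr[C=4096/655] → run C
t=22: (idle)
t=23: (idle)
t=24: (idle)
t=25: (idle)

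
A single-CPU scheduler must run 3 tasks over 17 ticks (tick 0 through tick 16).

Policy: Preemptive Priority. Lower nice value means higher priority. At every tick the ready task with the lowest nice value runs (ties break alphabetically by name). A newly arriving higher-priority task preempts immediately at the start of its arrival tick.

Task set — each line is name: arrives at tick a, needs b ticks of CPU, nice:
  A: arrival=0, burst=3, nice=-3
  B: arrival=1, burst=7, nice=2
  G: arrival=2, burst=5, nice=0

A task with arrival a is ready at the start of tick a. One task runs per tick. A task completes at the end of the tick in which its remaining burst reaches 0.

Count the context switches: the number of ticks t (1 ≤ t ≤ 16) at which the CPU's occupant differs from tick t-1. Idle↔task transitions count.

context switches = 3

t=0: ready={A} → run A
t=1: ready={A,B} → run A
t=2: ready={A,B,G} → run A
t=3: ready={B,G} → run G
t=4: ready={B,G} → run G
t=5: ready={B,G} → run G
t=6: ready={B,G} → run G
t=7: ready={B,G} → run G
t=8: ready={B} → run B
t=9: ready={B} → run B
t=10: ready={B} → run B
t=11: ready={B} → run B
t=12: ready={B} → run B
t=13: ready={B} → run B
t=14: ready={B} → run B
t=15: (idle)
t=16: (idle)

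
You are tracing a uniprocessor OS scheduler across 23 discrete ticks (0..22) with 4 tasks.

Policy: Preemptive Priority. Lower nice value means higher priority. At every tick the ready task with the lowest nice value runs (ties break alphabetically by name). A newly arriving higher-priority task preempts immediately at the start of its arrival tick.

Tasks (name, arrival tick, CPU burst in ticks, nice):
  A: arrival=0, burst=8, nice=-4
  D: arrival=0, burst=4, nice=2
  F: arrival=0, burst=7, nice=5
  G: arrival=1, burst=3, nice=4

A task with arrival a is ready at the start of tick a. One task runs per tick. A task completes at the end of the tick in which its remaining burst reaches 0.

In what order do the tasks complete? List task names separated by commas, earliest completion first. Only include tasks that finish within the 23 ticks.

completion order = A, D, G, F

t=0: ready={A,D,F} → run A
t=1: ready={A,D,F,G} → run A
t=2: ready={A,D,F,G} → run A
t=3: ready={A,D,F,G} → run A
t=4: ready={A,D,F,G} → run A
t=5: ready={A,D,F,G} → run A
t=6: ready={A,D,F,G} → run A
t=7: ready={A,D,F,G} → run A
t=8: ready={D,F,G} → run D
t=9: ready={D,F,G} → run D
t=10: ready={D,F,G} → run D
t=11: ready={D,F,G} → run D
t=12: ready={F,G} → run G
t=13: ready={F,G} → run G
t=14: ready={F,G} → run G
t=15: ready={F} → run F
t=16: ready={F} → run F
t=17: ready={F} → run F
t=18: ready={F} → run F
t=19: ready={F} → run F
t=20: ready={F} → run F
t=21: ready={F} → run F
t=22: (idle)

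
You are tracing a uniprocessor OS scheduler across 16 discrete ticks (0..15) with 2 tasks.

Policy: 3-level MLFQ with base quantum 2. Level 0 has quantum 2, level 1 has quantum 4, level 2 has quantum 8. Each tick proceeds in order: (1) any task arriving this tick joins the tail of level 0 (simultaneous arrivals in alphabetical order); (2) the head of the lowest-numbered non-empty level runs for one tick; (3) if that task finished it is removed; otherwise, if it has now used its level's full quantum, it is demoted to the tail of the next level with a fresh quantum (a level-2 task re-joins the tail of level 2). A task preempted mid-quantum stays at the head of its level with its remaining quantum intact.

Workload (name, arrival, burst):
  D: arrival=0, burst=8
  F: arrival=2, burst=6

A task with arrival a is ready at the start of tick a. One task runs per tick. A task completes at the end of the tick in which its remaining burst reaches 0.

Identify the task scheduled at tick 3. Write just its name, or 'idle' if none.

t=0: L0/L1/L2 = D/-/- → run D
t=1: L0/L1/L2 = D/-/- → run D
t=2: L0/L1/L2 = F/D/- → run F
t=3: L0/L1/L2 = F/D/- → run F
t=4: L0/L1/L2 = -/DF/- → run D
t=5: L0/L1/L2 = -/DF/- → run D
t=6: L0/L1/L2 = -/DF/- → run D
t=7: L0/L1/L2 = -/DF/- → run D
t=8: L0/L1/L2 = -/F/D → run F
t=9: L0/L1/L2 = -/F/D → run F
t=10: L0/L1/L2 = -/F/D → run F
t=11: L0/L1/L2 = -/F/D → run F
t=12: L0/L1/L2 = -/-/D → run D
t=13: L0/L1/L2 = -/-/D → run D
t=14: (idle)
t=15: (idle)

running at tick 3 = F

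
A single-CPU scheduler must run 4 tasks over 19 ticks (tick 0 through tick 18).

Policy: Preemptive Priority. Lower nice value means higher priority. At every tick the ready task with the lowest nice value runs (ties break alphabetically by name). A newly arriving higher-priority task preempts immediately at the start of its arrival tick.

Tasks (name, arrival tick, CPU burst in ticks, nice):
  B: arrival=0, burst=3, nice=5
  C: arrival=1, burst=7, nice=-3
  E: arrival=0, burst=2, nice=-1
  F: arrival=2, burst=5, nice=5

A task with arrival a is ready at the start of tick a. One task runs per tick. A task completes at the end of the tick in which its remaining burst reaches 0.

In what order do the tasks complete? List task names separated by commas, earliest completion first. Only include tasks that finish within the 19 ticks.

completion order = C, E, B, F

t=0: ready={B,E} → run E
t=1: ready={B,C,E} → run C
t=2: ready={B,C,E,F} → run C
t=3: ready={B,C,E,F} → run C
t=4: ready={B,C,E,F} → run C
t=5: ready={B,C,E,F} → run C
t=6: ready={B,C,E,F} → run C
t=7: ready={B,C,E,F} → run C
t=8: ready={B,E,F} → run E
t=9: ready={B,F} → run B
t=10: ready={B,F} → run B
t=11: ready={B,F} → run B
t=12: ready={F} → run F
t=13: ready={F} → run F
t=14: ready={F} → run F
t=15: ready={F} → run F
t=16: ready={F} → run F
t=17: (idle)
t=18: (idle)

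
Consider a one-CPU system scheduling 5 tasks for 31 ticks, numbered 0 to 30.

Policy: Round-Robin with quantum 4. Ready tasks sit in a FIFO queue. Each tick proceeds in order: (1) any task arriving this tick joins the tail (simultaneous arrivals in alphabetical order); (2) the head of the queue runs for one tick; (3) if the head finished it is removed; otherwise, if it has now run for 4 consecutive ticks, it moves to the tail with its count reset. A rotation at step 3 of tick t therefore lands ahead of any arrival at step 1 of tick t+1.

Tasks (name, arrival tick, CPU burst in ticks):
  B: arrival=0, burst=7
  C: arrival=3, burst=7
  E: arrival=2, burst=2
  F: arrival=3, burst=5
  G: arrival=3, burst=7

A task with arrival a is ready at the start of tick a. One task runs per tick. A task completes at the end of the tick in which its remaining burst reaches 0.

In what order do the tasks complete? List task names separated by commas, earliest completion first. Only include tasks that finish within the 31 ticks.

completion order = E, B, C, F, G

t=0: queue=[B] q_used=0 → run B
t=1: queue=[B] q_used=1 → run B
t=2: queue=[B,E] q_used=2 → run B
t=3: queue=[B,E,C,F,G] q_used=3 → run B
t=4: queue=[E,C,F,G,B] q_used=0 → run E
t=5: queue=[E,C,F,G,B] q_used=1 → run E
t=6: queue=[C,F,G,B] q_used=0 → run C
t=7: queue=[C,F,G,B] q_used=1 → run C
t=8: queue=[C,F,G,B] q_used=2 → run C
t=9: queue=[C,F,G,B] q_used=3 → run C
t=10: queue=[F,G,B,C] q_used=0 → run F
t=11: queue=[F,G,B,C] q_used=1 → run F
t=12: queue=[F,G,B,C] q_used=2 → run F
t=13: queue=[F,G,B,C] q_used=3 → run F
t=14: queue=[G,B,C,F] q_used=0 → run G
t=15: queue=[G,B,C,F] q_used=1 → run G
t=16: queue=[G,B,C,F] q_used=2 → run G
t=17: queue=[G,B,C,F] q_used=3 → run G
t=18: queue=[B,C,F,G] q_used=0 → run B
t=19: queue=[B,C,F,G] q_used=1 → run B
t=20: queue=[B,C,F,G] q_used=2 → run B
t=21: queue=[C,F,G] q_used=0 → run C
t=22: queue=[C,F,G] q_used=1 → run C
t=23: queue=[C,F,G] q_used=2 → run C
t=24: queue=[F,G] q_used=0 → run F
t=25: queue=[G] q_used=0 → run G
t=26: queue=[G] q_used=1 → run G
t=27: queue=[G] q_used=2 → run G
t=28: (idle)
t=29: (idle)
t=30: (idle)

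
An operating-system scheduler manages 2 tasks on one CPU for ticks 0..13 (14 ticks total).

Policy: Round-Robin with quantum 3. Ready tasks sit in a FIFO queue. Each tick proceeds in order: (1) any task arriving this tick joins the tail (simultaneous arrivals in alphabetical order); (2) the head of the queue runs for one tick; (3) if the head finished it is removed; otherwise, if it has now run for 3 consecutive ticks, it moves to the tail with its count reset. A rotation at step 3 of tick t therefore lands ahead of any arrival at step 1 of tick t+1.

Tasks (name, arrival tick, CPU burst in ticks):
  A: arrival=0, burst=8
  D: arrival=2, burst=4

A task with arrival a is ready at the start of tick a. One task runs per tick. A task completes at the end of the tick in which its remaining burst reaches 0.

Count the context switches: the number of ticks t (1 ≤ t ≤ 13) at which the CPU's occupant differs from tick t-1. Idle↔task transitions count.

context switches = 5

t=0: queue=[A] q_used=0 → run A
t=1: queue=[A] q_used=1 → run A
t=2: queue=[A,D] q_used=2 → run A
t=3: queue=[D,A] q_used=0 → run D
t=4: queue=[D,A] q_used=1 → run D
t=5: queue=[D,A] q_used=2 → run D
t=6: queue=[A,D] q_used=0 → run A
t=7: queue=[A,D] q_used=1 → run A
t=8: queue=[A,D] q_used=2 → run A
t=9: queue=[D,A] q_used=0 → run D
t=10: queue=[A] q_used=0 → run A
t=11: queue=[A] q_used=1 → run A
t=12: (idle)
t=13: (idle)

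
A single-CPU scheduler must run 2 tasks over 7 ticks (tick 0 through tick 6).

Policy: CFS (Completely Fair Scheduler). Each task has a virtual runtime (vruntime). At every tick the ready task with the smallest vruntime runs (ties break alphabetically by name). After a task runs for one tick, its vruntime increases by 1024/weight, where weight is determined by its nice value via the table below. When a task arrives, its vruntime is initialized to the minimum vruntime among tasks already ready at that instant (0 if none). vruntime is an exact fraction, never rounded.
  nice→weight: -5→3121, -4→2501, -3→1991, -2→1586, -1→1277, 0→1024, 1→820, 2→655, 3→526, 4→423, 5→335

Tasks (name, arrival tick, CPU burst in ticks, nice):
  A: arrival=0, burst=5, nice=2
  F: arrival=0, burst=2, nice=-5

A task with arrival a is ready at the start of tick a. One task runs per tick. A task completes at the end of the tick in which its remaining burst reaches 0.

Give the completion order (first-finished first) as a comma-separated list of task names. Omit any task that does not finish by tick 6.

completion order = F, A

t=0: vr[A=0 F=0] → run A
t=1: vr[A=1024/655 F=0] → run F
t=2: vr[A=1024/655 F=1024/3121] → run F
t=3: vr[A=1024/655] → run A
t=4: vr[A=2048/655] → run A
t=5: vr[A=3072/655] → run A
t=6: vr[A=4096/655] → run A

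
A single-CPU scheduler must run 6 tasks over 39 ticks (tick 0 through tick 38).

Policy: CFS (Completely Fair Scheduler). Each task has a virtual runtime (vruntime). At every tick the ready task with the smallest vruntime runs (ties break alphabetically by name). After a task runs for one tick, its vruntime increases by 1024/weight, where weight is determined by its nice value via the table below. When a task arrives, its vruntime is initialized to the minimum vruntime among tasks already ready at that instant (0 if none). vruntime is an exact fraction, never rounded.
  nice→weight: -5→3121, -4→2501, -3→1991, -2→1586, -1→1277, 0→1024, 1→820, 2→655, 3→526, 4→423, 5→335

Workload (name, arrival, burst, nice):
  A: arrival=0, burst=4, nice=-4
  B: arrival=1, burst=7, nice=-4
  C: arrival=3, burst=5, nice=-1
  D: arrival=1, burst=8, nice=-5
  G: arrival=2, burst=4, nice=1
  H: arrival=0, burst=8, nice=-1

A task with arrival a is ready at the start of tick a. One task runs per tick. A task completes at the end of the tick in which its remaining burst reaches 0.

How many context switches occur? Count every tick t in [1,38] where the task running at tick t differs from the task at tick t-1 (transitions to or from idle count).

context switches = 33

t=0: vr[A=0 H=0] → run A
t=1: vr[A=1024/2501 B=0 D=0 H=0] → run B
t=2: vr[A=1024/2501 B=1024/2501 D=0 G=0 H=0] → run D
t=3: vr[A=1024/2501 B=1024/2501 C=0 D=1024/3121 G=0 H=0] → run C
t=4: vr[A=1024/2501 B=1024/2501 C=1024/1277 D=1024/3121 G=0 H=0] → run G
t=5: vr[A=1024/2501 B=1024/2501 C=1024/1277 D=1024/3121 G=256/205 H=0] → run H
t=6: vr[A=1024/2501 B=1024/2501 C=1024/1277 D=1024/3121 G=256/205 H=1024/1277] → run D
t=7: vr[A=1024/2501 B=1024/2501 C=1024/1277 D=2048/3121 G=256/205 H=1024/1277] → run A
t=8: vr[A=2048/2501 B=1024/2501 C=1024/1277 D=2048/3121 G=256/205 H=1024/1277] → run B
t=9: vr[A=2048/2501 B=2048/2501 C=1024/1277 D=2048/3121 G=256/205 H=1024/1277] → run D
t=10: vr[A=2048/2501 B=2048/2501 C=1024/1277 D=3072/3121 G=256/205 H=1024/1277] → run C
t=11: vr[A=2048/2501 B=2048/2501 C=2048/1277 D=3072/3121 G=256/205 H=1024/1277] → run H
t=12: vr[A=2048/2501 B=2048/2501 C=2048/1277 D=3072/3121 G=256/205 H=2048/1277] → run A
t=13: vr[A=3072/2501 B=2048/2501 C=2048/1277 D=3072/3121 G=256/205 H=2048/1277] → run B
t=14: vr[A=3072/2501 B=3072/2501 C=2048/1277 D=3072/3121 G=256/205 H=2048/1277] → run D
t=15: vr[A=3072/2501 B=3072/2501 C=2048/1277 D=4096/3121 G=256/205 H=2048/1277] → run A
t=16: vr[B=3072/2501 C=2048/1277 D=4096/3121 G=256/205 H=2048/1277] → run B
t=17: vr[B=4096/2501 C=2048/1277 D=4096/3121 G=256/205 H=2048/1277] → run G
t=18: vr[B=4096/2501 C=2048/1277 D=4096/3121 G=512/205 H=2048/1277] → run D
t=19: vr[B=4096/2501 C=2048/1277 D=5120/3121 G=512/205 H=2048/1277] → run C
t=20: vr[B=4096/2501 C=3072/1277 D=5120/3121 G=512/205 H=2048/1277] → run H
t=21: vr[B=4096/2501 C=3072/1277 D=5120/3121 G=512/205 H=3072/1277] → run B
t=22: vr[B=5120/2501 C=3072/1277 D=5120/3121 G=512/205 H=3072/1277] → run D
t=23: vr[B=5120/2501 C=3072/1277 D=6144/3121 G=512/205 H=3072/1277] → run D
t=24: vr[B=5120/2501 C=3072/1277 D=7168/3121 G=512/205 H=3072/1277] → run B
t=25: vr[B=6144/2501 C=3072/1277 D=7168/3121 G=512/205 H=3072/1277] → run D
t=26: vr[B=6144/2501 C=3072/1277 G=512/205 H=3072/1277] → run C
t=27: vr[B=6144/2501 C=4096/1277 G=512/205 H=3072/1277] → run H
t=28: vr[B=6144/2501 C=4096/1277 G=512/205 H=4096/1277] → run B
t=29: vr[C=4096/1277 G=512/205 H=4096/1277] → run G
t=30: vr[C=4096/1277 G=768/205 H=4096/1277] → run C
t=31: vr[G=768/205 H=4096/1277] → run H
t=32: vr[G=768/205 H=5120/1277] → run G
t=33: vr[H=5120/1277] → run H
t=34: vr[H=6144/1277] → run H
t=35: vr[H=7168/1277] → run H
t=36: (idle)
t=37: (idle)
t=38: (idle)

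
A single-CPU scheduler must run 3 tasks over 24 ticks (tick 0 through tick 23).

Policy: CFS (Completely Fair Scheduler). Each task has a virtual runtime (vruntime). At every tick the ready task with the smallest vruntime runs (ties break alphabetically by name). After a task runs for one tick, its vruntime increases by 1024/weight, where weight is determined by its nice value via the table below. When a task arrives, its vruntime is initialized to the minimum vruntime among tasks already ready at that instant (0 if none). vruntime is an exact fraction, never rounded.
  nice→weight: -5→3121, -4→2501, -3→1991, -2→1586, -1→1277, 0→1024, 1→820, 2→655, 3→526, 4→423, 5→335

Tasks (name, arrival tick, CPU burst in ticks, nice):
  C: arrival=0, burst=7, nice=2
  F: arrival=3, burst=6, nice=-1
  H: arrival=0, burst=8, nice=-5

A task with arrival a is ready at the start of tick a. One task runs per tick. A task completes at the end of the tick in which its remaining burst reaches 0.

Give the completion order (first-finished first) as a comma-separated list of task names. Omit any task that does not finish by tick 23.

completion order = H, F, C

t=0: vr[C=0 H=0] → run C
t=1: vr[C=1024/655 H=0] → run H
t=2: vr[C=1024/655 H=1024/3121] → run H
t=3: vr[C=1024/655 F=2048/3121 H=2048/3121] → run F
t=4: vr[C=1024/655 F=5811200/3985517 H=2048/3121] → run H
t=5: vr[C=1024/655 F=5811200/3985517 H=3072/3121] → run H
t=6: vr[C=1024/655 F=5811200/3985517 H=4096/3121] → run H
t=7: vr[C=1024/655 F=5811200/3985517 H=5120/3121] → run F
t=8: vr[C=1024/655 F=9007104/3985517 H=5120/3121] → run C
t=9: vr[C=2048/655 F=9007104/3985517 H=5120/3121] → run H
t=10: vr[C=2048/655 F=9007104/3985517 H=6144/3121] → run H
t=11: vr[C=2048/655 F=9007104/3985517 H=7168/3121] → run F
t=12: vr[C=2048/655 F=12203008/3985517 H=7168/3121] → run H
t=13: vr[C=2048/655 F=12203008/3985517] → run F
t=14: vr[C=2048/655 F=15398912/3985517] → run C
t=15: vr[C=3072/655 F=15398912/3985517] → run F
t=16: vr[C=3072/655 F=18594816/3985517] → run F
t=17: vr[C=3072/655] → run C
t=18: vr[C=4096/655] → run C
t=19: vr[C=1024/131] → run C
t=20: vr[C=6144/655] → run C
t=21: (idle)
t=22: (idle)
t=23: (idle)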